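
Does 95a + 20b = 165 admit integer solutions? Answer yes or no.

gcd(95, 20):
  95 = 4·20 + 15
  20 = 1·15 + 5
  15 = 3·5
so gcd(95, 20) = 5.
5 divides 165, so integer solutions exist.

yes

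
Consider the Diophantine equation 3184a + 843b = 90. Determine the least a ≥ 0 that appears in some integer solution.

gcd(3184, 843) = 1.
1 divides 90, so solutions exist.
By Bézout, 3184×(139) + 843×(-525) = 1.
Scale by 90/1 = 90: (a₀, b₀) = (12510, -47250).
General solution: a = 12510 + 843t, b = -47250 - 3184t for integer t.
a ≥ 0: smallest is 12510 mod 843 = 708 (at t = -14), with b = -2674.

708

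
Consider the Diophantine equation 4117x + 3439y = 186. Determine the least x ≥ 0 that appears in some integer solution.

gcd(4117, 3439):
  4117 = 1·3439 + 678
  3439 = 5·678 + 49
  678 = 13·49 + 41
  49 = 1·41 + 8
  41 = 5·8 + 1
  8 = 8·1
so gcd(4117, 3439) = 1.
1 divides 186, so solutions exist.
Back-substitute for Bézout coefficients:
  1 = 41 - 5·8
  ... = 4117·(421) + 3439·(-504)
Scale by 186/1 = 186: (x₀, y₀) = (78306, -93744).
General solution: x = 78306 + 3439t, y = -93744 - 4117t for integer t.
x ≥ 0: smallest is 78306 mod 3439 = 2648 (at t = -22), with y = -3170.

2648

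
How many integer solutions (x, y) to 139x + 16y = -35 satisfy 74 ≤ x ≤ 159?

5

gcd(139, 16) = 1  (139 = 8·16 + 11, 16 = 1·11 + 5, 11 = 2·5 + 1, 5 = 5·1).
Back-substituting, 139·(3) + 16·(-26) = 1.
Scale by -35: particular solution (-105, 910); reduce x mod 16: (7, -63).
General solution: x = 7 + 16t, y = -63 - 139t for integer t.
74 ≤ 7 + 16t ≤ 159 gives t ∈ [5, 9], which is 5 values.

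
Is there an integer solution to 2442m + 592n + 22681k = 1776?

gcd(2442, 592) = 74  (2442 = 4×592 + 74, 592 = 8×74).
gcd(74, 22681) = 37.
37 divides 1776, so integer solutions exist.

yes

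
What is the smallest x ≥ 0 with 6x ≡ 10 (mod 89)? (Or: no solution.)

gcd(89, 6) = 1  (89 = 14·6 + 5, 6 = 1·5 + 1, 5 = 5·1).
1 divides 10, so solutions exist.
Back-substituting, 6·(15) + 89·(-1) = 1.
So 6·(15) ≡ 1 (mod 89); multiply by 10: x ≡ 150 (mod 89).
Smallest nonnegative: x = 150 mod 89 = 61.

61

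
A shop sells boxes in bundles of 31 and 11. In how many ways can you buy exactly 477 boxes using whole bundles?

1

Need nonnegative integers with 31j + 11k = 477.
gcd(31, 11) = 1, and 31·(5) + 11·(-14) = 1.
So (j₀, k₀) = (2385, -6678); general j = 2385 + 11t, k = -6678 - 31t.
j ≥ 0 ⇒ t ≥ -216; k ≥ 0 ⇒ t ≤ -216. That's 1 value of t.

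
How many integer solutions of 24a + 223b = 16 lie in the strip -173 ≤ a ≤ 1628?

gcd(223, 24) = 1  (223 = 9×24 + 7, 24 = 3×7 + 3, 7 = 2×3 + 1, 3 = 3×1).
Back-substituting, 24×(-65) + 223×(7) = 1.
Scale by 16: particular solution (-1040, 112); reduce a mod 223: (75, -8).
General solution: a = 75 + 223t, b = -8 - 24t for integer t.
-173 ≤ 75 + 223t ≤ 1628 gives t ∈ [-1, 6], which is 8 values.

8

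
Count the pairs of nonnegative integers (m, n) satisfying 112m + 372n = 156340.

15

gcd(372, 112) = 4  (372 = 3×112 + 36, 112 = 3×36 + 4, 36 = 9×4).
Back-substituting, 112×(10) + 372×(-3) = 4.
Scale by 39085: one solution is (390850, -117255). Reduce m mod 93: (64, 401).
General: m = 64 + 93t, n = 401 - 28t.
m ≥ 0 ⇒ t ≥ 0; n ≥ 0 ⇒ t ≤ 14. So t ∈ [0, 14]: 15 solutions.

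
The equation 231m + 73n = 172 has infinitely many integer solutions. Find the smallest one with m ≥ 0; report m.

gcd(231, 73):
  231 = 3·73 + 12
  73 = 6·12 + 1
  12 = 12·1
so gcd(231, 73) = 1.
1 divides 172, so solutions exist.
Back-substitute for Bézout coefficients:
  1 = 73 - 6·12
  ... = 231·(-6) + 73·(19)
Scale by 172/1 = 172: (m₀, n₀) = (-1032, 3268).
General solution: m = -1032 + 73t, n = 3268 - 231t for integer t.
m ≥ 0: smallest is -1032 mod 73 = 63 (at t = 15), with n = -197.

63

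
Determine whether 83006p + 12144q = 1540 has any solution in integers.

gcd(83006, 12144) = 22.
22 divides 1540, so integer solutions exist.

yes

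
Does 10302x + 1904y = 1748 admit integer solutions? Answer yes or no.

no

gcd(10302, 1904) = 34.
34 does not divide 1748 (remainder 14), so no integer solutions.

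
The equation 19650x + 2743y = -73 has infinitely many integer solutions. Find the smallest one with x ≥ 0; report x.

gcd(19650, 2743) = 1.
1 divides -73, so solutions exist.
By Bézout, 19650×(-336) + 2743×(2407) = 1.
Scale by -73/1 = -73: (x₀, y₀) = (24528, -175711).
General solution: x = 24528 + 2743t, y = -175711 - 19650t for integer t.
x ≥ 0: smallest is 24528 mod 2743 = 2584 (at t = -8), with y = -18511.

2584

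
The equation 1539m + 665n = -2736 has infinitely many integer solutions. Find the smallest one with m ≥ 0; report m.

gcd(1539, 665):
  1539 = 2*665 + 209
  665 = 3*209 + 38
  209 = 5*38 + 19
  38 = 2*19
so gcd(1539, 665) = 19.
19 divides -2736, so solutions exist.
Back-substitute for Bézout coefficients:
  19 = 209 - 5*38
  ... = 1539*(16) + 665*(-37)
Scale by -2736/19 = -144: (m₀, n₀) = (-2304, 5328).
General solution: m = -2304 + 35t, n = 5328 - 81t for integer t.
m ≥ 0: smallest is -2304 mod 35 = 6 (at t = 66), with n = -18.

6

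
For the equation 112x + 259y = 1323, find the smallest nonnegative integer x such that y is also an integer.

gcd(259, 112):
  259 = 2×112 + 35
  112 = 3×35 + 7
  35 = 5×7
so gcd(259, 112) = 7.
7 divides 1323, so solutions exist.
Back-substitute for Bézout coefficients:
  7 = 112 - 3×35
  ... = 112×(7) + 259×(-3)
Scale by 1323/7 = 189: (x₀, y₀) = (1323, -567).
General solution: x = 1323 + 37t, y = -567 - 16t for integer t.
x ≥ 0: smallest is 1323 mod 37 = 28 (at t = -35), with y = -7.

28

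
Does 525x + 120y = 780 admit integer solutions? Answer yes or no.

yes

gcd(525, 120):
  525 = 4*120 + 45
  120 = 2*45 + 30
  45 = 1*30 + 15
  30 = 2*15
so gcd(525, 120) = 15.
15 divides 780, so integer solutions exist.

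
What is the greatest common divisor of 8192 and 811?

1

gcd(8192, 811) = 1  (8192 = 10·811 + 82, 811 = 9·82 + 73, 82 = 1·73 + 9, 73 = 8·9 + 1, 9 = 9·1).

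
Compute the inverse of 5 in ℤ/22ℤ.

9

gcd(22, 5) = 1  (22 = 4×5 + 2, 5 = 2×2 + 1, 2 = 2×1).
Back-substituting, 5×(9) + 22×(-2) = 1.
So 5×9 ≡ 1 (mod 22), and 9 mod 22 = 9.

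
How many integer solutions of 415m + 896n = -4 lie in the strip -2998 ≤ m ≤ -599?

gcd(896, 415):
  896 = 2×415 + 66
  415 = 6×66 + 19
  66 = 3×19 + 9
  19 = 2×9 + 1
  9 = 9×1
so gcd(896, 415) = 1.
Back-substitute for Bézout coefficients:
  1 = 19 - 2×9
  ... = 415×(95) + 896×(-44)
Scale by -4: particular solution (-380, 176); reduce m mod 896: (516, -239).
General solution: m = 516 + 896t, n = -239 - 415t for integer t.
-2998 ≤ 516 + 896t ≤ -599 gives t ∈ [-3, -2], which is 2 values.

2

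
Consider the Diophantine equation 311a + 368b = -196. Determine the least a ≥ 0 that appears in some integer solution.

68

gcd(368, 311):
  368 = 1×311 + 57
  311 = 5×57 + 26
  57 = 2×26 + 5
  26 = 5×5 + 1
  5 = 5×1
so gcd(368, 311) = 1.
1 divides -196, so solutions exist.
Back-substitute for Bézout coefficients:
  1 = 26 - 5×5
  ... = 311×(71) + 368×(-60)
Scale by -196/1 = -196: (a₀, b₀) = (-13916, 11760).
General solution: a = -13916 + 368t, b = 11760 - 311t for integer t.
a ≥ 0: smallest is -13916 mod 368 = 68 (at t = 38), with b = -58.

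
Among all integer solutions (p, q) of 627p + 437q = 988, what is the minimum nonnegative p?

gcd(627, 437):
  627 = 1*437 + 190
  437 = 2*190 + 57
  190 = 3*57 + 19
  57 = 3*19
so gcd(627, 437) = 19.
19 divides 988, so solutions exist.
Back-substitute for Bézout coefficients:
  19 = 190 - 3*57
  ... = 627*(7) + 437*(-10)
Scale by 988/19 = 52: (p₀, q₀) = (364, -520).
General solution: p = 364 + 23t, q = -520 - 33t for integer t.
p ≥ 0: smallest is 364 mod 23 = 19 (at t = -15), with q = -25.

19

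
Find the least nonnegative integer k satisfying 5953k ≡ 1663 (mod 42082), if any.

25569

gcd(42082, 5953) = 1  (42082 = 7·5953 + 411, 5953 = 14·411 + 199, 411 = 2·199 + 13, 199 = 15·13 + 4, 13 = 3·4 + 1, 4 = 4·1).
1 divides 1663, so solutions exist.
Back-substituting, 5953·(-9727) + 42082·(1376) = 1.
So 5953·(-9727) ≡ 1 (mod 42082); multiply by 1663: k ≡ -16176001 (mod 42082).
Smallest nonnegative: k = -16176001 mod 42082 = 25569.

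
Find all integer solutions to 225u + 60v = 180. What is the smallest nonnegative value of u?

0

gcd(225, 60) = 15.
15 divides 180, so solutions exist.
By Bézout, 225*(-1) + 60*(4) = 15.
Scale by 180/15 = 12: (u₀, v₀) = (-12, 48).
General solution: u = -12 + 4t, v = 48 - 15t for integer t.
u ≥ 0: smallest is -12 mod 4 = 0 (at t = 3), with v = 3.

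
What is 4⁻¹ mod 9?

7

gcd(9, 4) = 1  (9 = 2*4 + 1, 4 = 4*1).
Back-substituting, 4*(-2) + 9*(1) = 1.
So 4*-2 ≡ 1 (mod 9), and -2 mod 9 = 7.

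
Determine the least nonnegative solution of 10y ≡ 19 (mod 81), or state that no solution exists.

gcd(81, 10):
  81 = 8×10 + 1
  10 = 10×1
so gcd(81, 10) = 1.
1 divides 19, so solutions exist.
Back-substitute for Bézout coefficients:
  1 = 81 - 8×10
  ... = 10×(-8) + 81×(1)
So 10×(-8) ≡ 1 (mod 81); multiply by 19: y ≡ -152 (mod 81).
Smallest nonnegative: y = -152 mod 81 = 10.

10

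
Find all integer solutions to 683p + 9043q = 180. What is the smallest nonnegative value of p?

gcd(9043, 683) = 1  (9043 = 13*683 + 164, 683 = 4*164 + 27, 164 = 6*27 + 2, 27 = 13*2 + 1, 2 = 2*1).
1 divides 180, so solutions exist.
Back-substituting, 683*(4356) + 9043*(-329) = 1.
Scale by 180/1 = 180: (p₀, q₀) = (784080, -59220).
General solution: p = 784080 + 9043t, q = -59220 - 683t for integer t.
p ≥ 0: smallest is 784080 mod 9043 = 6382 (at t = -86), with q = -482.

6382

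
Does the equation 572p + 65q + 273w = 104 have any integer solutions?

gcd(572, 65) = 13  (572 = 8×65 + 52, 65 = 1×52 + 13, 52 = 4×13).
gcd(13, 273) = 13.
13 divides 104, so integer solutions exist.

yes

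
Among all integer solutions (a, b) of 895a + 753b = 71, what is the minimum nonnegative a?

gcd(895, 753) = 1  (895 = 1×753 + 142, 753 = 5×142 + 43, 142 = 3×43 + 13, 43 = 3×13 + 4, 13 = 3×4 + 1, 4 = 4×1).
1 divides 71, so solutions exist.
Back-substituting, 895×(175) + 753×(-208) = 1.
Scale by 71/1 = 71: (a₀, b₀) = (12425, -14768).
General solution: a = 12425 + 753t, b = -14768 - 895t for integer t.
a ≥ 0: smallest is 12425 mod 753 = 377 (at t = -16), with b = -448.

377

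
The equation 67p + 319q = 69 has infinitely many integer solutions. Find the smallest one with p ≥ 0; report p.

gcd(319, 67) = 1.
1 divides 69, so solutions exist.
By Bézout, 67·(100) + 319·(-21) = 1.
Scale by 69/1 = 69: (p₀, q₀) = (6900, -1449).
General solution: p = 6900 + 319t, q = -1449 - 67t for integer t.
p ≥ 0: smallest is 6900 mod 319 = 201 (at t = -21), with q = -42.

201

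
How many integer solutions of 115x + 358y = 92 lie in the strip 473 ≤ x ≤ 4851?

gcd(358, 115) = 1.
By Bézout, 115·(165) + 358·(-53) = 1.
Particular solution: (144, -46).
General solution: x = 144 + 358t, y = -46 - 115t for integer t.
473 ≤ 144 + 358t ≤ 4851 gives t ∈ [1, 13], which is 13 values.

13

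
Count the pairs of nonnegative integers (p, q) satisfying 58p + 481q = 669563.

24

gcd(481, 58) = 1  (481 = 8*58 + 17, 58 = 3*17 + 7, 17 = 2*7 + 3, 7 = 2*3 + 1, 3 = 3*1).
Back-substituting, 58*(141) + 481*(-17) = 1.
Scale by 669563: one solution is (94408383, -11382571). Reduce p mod 481: (108, 1379).
General: p = 108 + 481t, q = 1379 - 58t.
p ≥ 0 ⇒ t ≥ 0; q ≥ 0 ⇒ t ≤ 23. So t ∈ [0, 23]: 24 solutions.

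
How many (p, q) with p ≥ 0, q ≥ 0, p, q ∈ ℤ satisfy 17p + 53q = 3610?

gcd(53, 17) = 1.
By Bézout, 17·(25) + 53·(-8) = 1.
One solution: (44, 54).
General: p = 44 + 53t, q = 54 - 17t.
p ≥ 0 ⇒ t ≥ 0; q ≥ 0 ⇒ t ≤ 3. So t ∈ [0, 3]: 4 solutions.

4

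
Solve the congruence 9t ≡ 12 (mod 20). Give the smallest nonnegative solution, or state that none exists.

gcd(20, 9) = 1  (20 = 2*9 + 2, 9 = 4*2 + 1, 2 = 2*1).
1 divides 12, so solutions exist.
Back-substituting, 9*(9) + 20*(-4) = 1.
So 9*(9) ≡ 1 (mod 20); multiply by 12: t ≡ 108 (mod 20).
Smallest nonnegative: t = 108 mod 20 = 8.

8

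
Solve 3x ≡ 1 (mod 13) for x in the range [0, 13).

9

gcd(13, 3) = 1  (13 = 4*3 + 1, 3 = 3*1).
Back-substituting, 3*(-4) + 13*(1) = 1.
So 3*-4 ≡ 1 (mod 13), and -4 mod 13 = 9.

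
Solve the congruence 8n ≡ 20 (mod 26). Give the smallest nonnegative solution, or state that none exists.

9

gcd(26, 8):
  26 = 3×8 + 2
  8 = 4×2
so gcd(26, 8) = 2.
2 divides 20, so solutions exist.
Back-substitute for Bézout coefficients:
  2 = 26 - 3×8
  ... = 8×(-3) + 26×(1)
So 8×(-3) ≡ 2 (mod 26); multiply by 10: n ≡ -30 (mod 13).
Smallest nonnegative: n = -30 mod 13 = 9.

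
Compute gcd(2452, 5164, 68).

4

gcd(5164, 2452) = 4.
gcd(4, 68) = 4.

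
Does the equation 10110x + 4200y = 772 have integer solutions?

no

gcd(10110, 4200) = 30.
30 does not divide 772 (remainder 22), so no integer solutions.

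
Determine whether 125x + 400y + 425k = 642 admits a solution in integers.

no

gcd(400, 125) = 25.
gcd(25, 425) = 25.
25 does not divide 642 (remainder 17), so no integer solutions.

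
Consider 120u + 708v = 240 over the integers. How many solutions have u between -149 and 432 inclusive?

gcd(708, 120):
  708 = 5×120 + 108
  120 = 1×108 + 12
  108 = 9×12
so gcd(708, 120) = 12.
Back-substitute for Bézout coefficients:
  12 = 120 - 1×108
  ... = 120×(6) + 708×(-1)
Scale by 20: particular solution (120, -20); reduce u mod 59: (2, 0).
General solution: u = 2 + 59t, v = 0 - 10t for integer t.
-149 ≤ 2 + 59t ≤ 432 gives t ∈ [-2, 7], which is 10 values.

10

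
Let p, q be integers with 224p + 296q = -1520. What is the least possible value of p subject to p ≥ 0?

gcd(296, 224) = 8  (296 = 1*224 + 72, 224 = 3*72 + 8, 72 = 9*8).
8 divides -1520, so solutions exist.
Back-substituting, 224*(4) + 296*(-3) = 8.
Scale by -1520/8 = -190: (p₀, q₀) = (-760, 570).
General solution: p = -760 + 37t, q = 570 - 28t for integer t.
p ≥ 0: smallest is -760 mod 37 = 17 (at t = 21), with q = -18.

17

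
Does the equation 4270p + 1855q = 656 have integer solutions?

no

gcd(4270, 1855) = 35  (4270 = 2×1855 + 560, 1855 = 3×560 + 175, 560 = 3×175 + 35, 175 = 5×35).
35 does not divide 656 (remainder 26), so no integer solutions.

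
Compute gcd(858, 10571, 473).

gcd(10571, 858) = 11.
gcd(11, 473) = 11.

11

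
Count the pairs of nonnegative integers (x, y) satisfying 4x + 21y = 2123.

gcd(21, 4) = 1  (21 = 5·4 + 1, 4 = 4·1).
Back-substituting, 4·(-5) + 21·(1) = 1.
Scale by 2123: one solution is (-10615, 2123). Reduce x mod 21: (11, 99).
General: x = 11 + 21t, y = 99 - 4t.
x ≥ 0 ⇒ t ≥ 0; y ≥ 0 ⇒ t ≤ 24. So t ∈ [0, 24]: 25 solutions.

25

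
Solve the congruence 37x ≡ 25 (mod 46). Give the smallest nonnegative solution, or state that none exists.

33

gcd(46, 37) = 1  (46 = 1*37 + 9, 37 = 4*9 + 1, 9 = 9*1).
1 divides 25, so solutions exist.
Back-substituting, 37*(5) + 46*(-4) = 1.
So 37*(5) ≡ 1 (mod 46); multiply by 25: x ≡ 125 (mod 46).
Smallest nonnegative: x = 125 mod 46 = 33.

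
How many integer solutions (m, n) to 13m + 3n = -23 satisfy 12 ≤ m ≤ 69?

19

gcd(13, 3) = 1  (13 = 4*3 + 1, 3 = 3*1).
Back-substituting, 13*(1) + 3*(-4) = 1.
Scale by -23: particular solution (-23, 92); reduce m mod 3: (1, -12).
General solution: m = 1 + 3t, n = -12 - 13t for integer t.
12 ≤ 1 + 3t ≤ 69 gives t ∈ [4, 22], which is 19 values.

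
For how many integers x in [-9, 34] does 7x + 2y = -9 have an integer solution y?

22

gcd(7, 2):
  7 = 3·2 + 1
  2 = 2·1
so gcd(7, 2) = 1.
Back-substitute for Bézout coefficients:
  1 = 7 - 3·2
  ... = 7·(1) + 2·(-3)
Scale by -9: particular solution (-9, 27); reduce x mod 2: (1, -8).
General solution: x = 1 + 2t, y = -8 - 7t for integer t.
-9 ≤ 1 + 2t ≤ 34 gives t ∈ [-5, 16], which is 22 values.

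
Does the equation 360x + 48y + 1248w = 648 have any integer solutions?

gcd(360, 48) = 24.
gcd(24, 1248) = 24.
24 divides 648, so integer solutions exist.

yes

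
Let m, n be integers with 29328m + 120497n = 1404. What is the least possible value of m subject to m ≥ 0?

gcd(120497, 29328) = 13  (120497 = 4·29328 + 3185, 29328 = 9·3185 + 663, 3185 = 4·663 + 533, 663 = 1·533 + 130, 533 = 4·130 + 13, 130 = 10·13).
13 divides 1404, so solutions exist.
Back-substituting, 29328·(-908) + 120497·(221) = 13.
Scale by 1404/13 = 108: (m₀, n₀) = (-98064, 23868).
General solution: m = -98064 + 9269t, n = 23868 - 2256t for integer t.
m ≥ 0: smallest is -98064 mod 9269 = 3895 (at t = 11), with n = -948.

3895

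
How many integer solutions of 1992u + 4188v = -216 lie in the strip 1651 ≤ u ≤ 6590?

gcd(4188, 1992) = 12  (4188 = 2×1992 + 204, 1992 = 9×204 + 156, 204 = 1×156 + 48, 156 = 3×48 + 12, 48 = 4×12).
Back-substituting, 1992×(82) + 4188×(-39) = 12.
Scale by -18: particular solution (-1476, 702); reduce u mod 349: (269, -128).
General solution: u = 269 + 349t, v = -128 - 166t for integer t.
1651 ≤ 269 + 349t ≤ 6590 gives t ∈ [4, 18], which is 15 values.

15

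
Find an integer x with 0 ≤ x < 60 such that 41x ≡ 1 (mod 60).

41

gcd(60, 41):
  60 = 1*41 + 19
  41 = 2*19 + 3
  19 = 6*3 + 1
  3 = 3*1
so gcd(60, 41) = 1.
Back-substitute for Bézout coefficients:
  1 = 19 - 6*3
  ... = 41*(-19) + 60*(13)
So 41*-19 ≡ 1 (mod 60), and -19 mod 60 = 41.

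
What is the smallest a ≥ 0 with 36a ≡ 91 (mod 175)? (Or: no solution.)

56

gcd(175, 36) = 1  (175 = 4×36 + 31, 36 = 1×31 + 5, 31 = 6×5 + 1, 5 = 5×1).
1 divides 91, so solutions exist.
Back-substituting, 36×(-34) + 175×(7) = 1.
So 36×(-34) ≡ 1 (mod 175); multiply by 91: a ≡ -3094 (mod 175).
Smallest nonnegative: a = -3094 mod 175 = 56.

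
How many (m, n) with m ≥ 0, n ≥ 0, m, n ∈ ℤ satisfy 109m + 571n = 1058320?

17

gcd(571, 109) = 1  (571 = 5×109 + 26, 109 = 4×26 + 5, 26 = 5×5 + 1, 5 = 5×1).
Back-substituting, 109×(-110) + 571×(21) = 1.
Scale by 1058320: one solution is (-116415200, 22224720). Reduce m mod 571: (280, 1800).
General: m = 280 + 571t, n = 1800 - 109t.
m ≥ 0 ⇒ t ≥ 0; n ≥ 0 ⇒ t ≤ 16. So t ∈ [0, 16]: 17 solutions.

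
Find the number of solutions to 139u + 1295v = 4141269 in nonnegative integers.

gcd(1295, 139) = 1  (1295 = 9×139 + 44, 139 = 3×44 + 7, 44 = 6×7 + 2, 7 = 3×2 + 1, 2 = 2×1).
Back-substituting, 139×(559) + 1295×(-60) = 1.
Scale by 4141269: one solution is (2314969371, -248476140). Reduce u mod 1295: (176, 3179).
General: u = 176 + 1295t, v = 3179 - 139t.
u ≥ 0 ⇒ t ≥ 0; v ≥ 0 ⇒ t ≤ 22. So t ∈ [0, 22]: 23 solutions.

23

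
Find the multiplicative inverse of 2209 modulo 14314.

gcd(14314, 2209) = 1.
By Bézout, 2209×(-1769) + 14314×(273) = 1.
So 2209×-1769 ≡ 1 (mod 14314), and -1769 mod 14314 = 12545.

12545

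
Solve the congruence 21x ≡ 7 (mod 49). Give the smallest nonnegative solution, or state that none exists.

gcd(49, 21) = 7.
7 divides 7, so solutions exist.
By Bézout, 21×(-2) + 49×(1) = 7.
So 21×(-2) ≡ 7 (mod 49); multiply by 1: x ≡ -2 (mod 7).
Smallest nonnegative: x = -2 mod 7 = 5.

5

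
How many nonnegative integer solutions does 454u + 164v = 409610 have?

gcd(454, 164) = 2  (454 = 2*164 + 126, 164 = 1*126 + 38, 126 = 3*38 + 12, 38 = 3*12 + 2, 12 = 6*2).
Back-substituting, 454*(-13) + 164*(36) = 2.
Scale by 204805: one solution is (-2662465, 7372980). Reduce u mod 82: (75, 2290).
General: u = 75 + 82t, v = 2290 - 227t.
u ≥ 0 ⇒ t ≥ 0; v ≥ 0 ⇒ t ≤ 10. So t ∈ [0, 10]: 11 solutions.

11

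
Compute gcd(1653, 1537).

gcd(1653, 1537):
  1653 = 1×1537 + 116
  1537 = 13×116 + 29
  116 = 4×29
so gcd(1653, 1537) = 29.

29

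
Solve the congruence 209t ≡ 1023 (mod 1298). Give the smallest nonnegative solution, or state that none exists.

67

gcd(1298, 209) = 11.
11 divides 1023, so solutions exist.
By Bézout, 209·(-31) + 1298·(5) = 11.
So 209·(-31) ≡ 11 (mod 1298); multiply by 93: t ≡ -2883 (mod 118).
Smallest nonnegative: t = -2883 mod 118 = 67.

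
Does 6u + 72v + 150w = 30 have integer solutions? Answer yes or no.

yes

gcd(72, 6) = 6.
gcd(6, 150) = 6.
6 divides 30, so integer solutions exist.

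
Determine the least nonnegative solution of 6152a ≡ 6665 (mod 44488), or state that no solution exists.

gcd(44488, 6152) = 8  (44488 = 7*6152 + 1424, 6152 = 4*1424 + 456, 1424 = 3*456 + 56, 456 = 8*56 + 8, 56 = 7*8).
8 does not divide 6665, so the congruence has no solution.

no solution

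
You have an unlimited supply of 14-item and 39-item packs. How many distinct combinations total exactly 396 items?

1

Need nonnegative integers with 14j + 39k = 396.
gcd(14, 39) = 1, and 14·(14) + 39·(-5) = 1.
So (j₀, k₀) = (5544, -1980); general j = 5544 + 39t, k = -1980 - 14t.
j ≥ 0 ⇒ t ≥ -142; k ≥ 0 ⇒ t ≤ -142. That's 1 value of t.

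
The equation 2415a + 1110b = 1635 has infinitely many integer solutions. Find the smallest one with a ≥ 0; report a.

71

gcd(2415, 1110) = 15.
15 divides 1635, so solutions exist.
By Bézout, 2415×(-17) + 1110×(37) = 15.
Scale by 1635/15 = 109: (a₀, b₀) = (-1853, 4033).
General solution: a = -1853 + 74t, b = 4033 - 161t for integer t.
a ≥ 0: smallest is -1853 mod 74 = 71 (at t = 26), with b = -153.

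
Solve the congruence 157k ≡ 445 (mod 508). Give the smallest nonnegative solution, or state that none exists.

417

gcd(508, 157) = 1  (508 = 3*157 + 37, 157 = 4*37 + 9, 37 = 4*9 + 1, 9 = 9*1).
1 divides 445, so solutions exist.
Back-substituting, 157*(-55) + 508*(17) = 1.
So 157*(-55) ≡ 1 (mod 508); multiply by 445: k ≡ -24475 (mod 508).
Smallest nonnegative: k = -24475 mod 508 = 417.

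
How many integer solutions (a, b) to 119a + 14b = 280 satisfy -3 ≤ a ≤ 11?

gcd(119, 14):
  119 = 8×14 + 7
  14 = 2×7
so gcd(119, 14) = 7.
Back-substitute for Bézout coefficients:
  7 = 119 - 8×14
  ... = 119×(1) + 14×(-8)
Scale by 40: particular solution (40, -320); reduce a mod 2: (0, 20).
General solution: a = 0 + 2t, b = 20 - 17t for integer t.
-3 ≤ 0 + 2t ≤ 11 gives t ∈ [-1, 5], which is 7 values.

7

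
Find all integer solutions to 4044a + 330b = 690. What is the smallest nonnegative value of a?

gcd(4044, 330):
  4044 = 12×330 + 84
  330 = 3×84 + 78
  84 = 1×78 + 6
  78 = 13×6
so gcd(4044, 330) = 6.
6 divides 690, so solutions exist.
Back-substitute for Bézout coefficients:
  6 = 84 - 1×78
  ... = 4044×(4) + 330×(-49)
Scale by 690/6 = 115: (a₀, b₀) = (460, -5635).
General solution: a = 460 + 55t, b = -5635 - 674t for integer t.
a ≥ 0: smallest is 460 mod 55 = 20 (at t = -8), with b = -243.

20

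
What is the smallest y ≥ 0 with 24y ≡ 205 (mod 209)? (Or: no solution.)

gcd(209, 24) = 1.
1 divides 205, so solutions exist.
By Bézout, 24*(61) + 209*(-7) = 1.
So 24*(61) ≡ 1 (mod 209); multiply by 205: y ≡ 12505 (mod 209).
Smallest nonnegative: y = 12505 mod 209 = 174.

174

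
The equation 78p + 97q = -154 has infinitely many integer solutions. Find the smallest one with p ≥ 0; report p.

gcd(97, 78) = 1  (97 = 1×78 + 19, 78 = 4×19 + 2, 19 = 9×2 + 1, 2 = 2×1).
1 divides -154, so solutions exist.
Back-substituting, 78×(-46) + 97×(37) = 1.
Scale by -154/1 = -154: (p₀, q₀) = (7084, -5698).
General solution: p = 7084 + 97t, q = -5698 - 78t for integer t.
p ≥ 0: smallest is 7084 mod 97 = 3 (at t = -73), with q = -4.

3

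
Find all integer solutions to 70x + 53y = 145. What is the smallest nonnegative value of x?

21

gcd(70, 53) = 1.
1 divides 145, so solutions exist.
By Bézout, 70·(25) + 53·(-33) = 1.
Scale by 145/1 = 145: (x₀, y₀) = (3625, -4785).
General solution: x = 3625 + 53t, y = -4785 - 70t for integer t.
x ≥ 0: smallest is 3625 mod 53 = 21 (at t = -68), with y = -25.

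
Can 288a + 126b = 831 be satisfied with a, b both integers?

gcd(288, 126) = 18.
18 does not divide 831 (remainder 3), so no integer solutions.

no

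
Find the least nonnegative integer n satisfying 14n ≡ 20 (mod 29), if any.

18

gcd(29, 14) = 1  (29 = 2×14 + 1, 14 = 14×1).
1 divides 20, so solutions exist.
Back-substituting, 14×(-2) + 29×(1) = 1.
So 14×(-2) ≡ 1 (mod 29); multiply by 20: n ≡ -40 (mod 29).
Smallest nonnegative: n = -40 mod 29 = 18.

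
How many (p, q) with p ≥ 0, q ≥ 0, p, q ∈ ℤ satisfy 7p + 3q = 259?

13

gcd(7, 3) = 1  (7 = 2*3 + 1, 3 = 3*1).
Back-substituting, 7*(1) + 3*(-2) = 1.
Scale by 259: one solution is (259, -518). Reduce p mod 3: (1, 84).
General: p = 1 + 3t, q = 84 - 7t.
p ≥ 0 ⇒ t ≥ 0; q ≥ 0 ⇒ t ≤ 12. So t ∈ [0, 12]: 13 solutions.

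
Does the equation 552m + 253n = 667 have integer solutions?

gcd(552, 253) = 23  (552 = 2×253 + 46, 253 = 5×46 + 23, 46 = 2×23).
23 divides 667, so integer solutions exist.

yes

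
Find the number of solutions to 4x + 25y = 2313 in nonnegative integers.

gcd(25, 4):
  25 = 6*4 + 1
  4 = 4*1
so gcd(25, 4) = 1.
Back-substitute for Bézout coefficients:
  1 = 25 - 6*4
  ... = 4*(-6) + 25*(1)
Scale by 2313: one solution is (-13878, 2313). Reduce x mod 25: (22, 89).
General: x = 22 + 25t, y = 89 - 4t.
x ≥ 0 ⇒ t ≥ 0; y ≥ 0 ⇒ t ≤ 22. So t ∈ [0, 22]: 23 solutions.

23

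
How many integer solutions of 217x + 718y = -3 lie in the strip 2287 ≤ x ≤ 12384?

gcd(718, 217) = 1  (718 = 3*217 + 67, 217 = 3*67 + 16, 67 = 4*16 + 3, 16 = 5*3 + 1, 3 = 3*1).
Back-substituting, 217*(225) + 718*(-68) = 1.
Scale by -3: particular solution (-675, 204); reduce x mod 718: (43, -13).
General solution: x = 43 + 718t, y = -13 - 217t for integer t.
2287 ≤ 43 + 718t ≤ 12384 gives t ∈ [4, 17], which is 14 values.

14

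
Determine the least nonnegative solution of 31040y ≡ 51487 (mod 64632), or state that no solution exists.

no solution

gcd(64632, 31040) = 8.
8 does not divide 51487, so the congruence has no solution.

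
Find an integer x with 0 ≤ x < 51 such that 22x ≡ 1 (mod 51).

gcd(51, 22) = 1.
By Bézout, 22*(7) + 51*(-3) = 1.
So 22*7 ≡ 1 (mod 51), and 7 mod 51 = 7.

7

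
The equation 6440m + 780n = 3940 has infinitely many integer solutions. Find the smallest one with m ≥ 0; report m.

gcd(6440, 780) = 20  (6440 = 8·780 + 200, 780 = 3·200 + 180, 200 = 1·180 + 20, 180 = 9·20).
20 divides 3940, so solutions exist.
Back-substituting, 6440·(4) + 780·(-33) = 20.
Scale by 3940/20 = 197: (m₀, n₀) = (788, -6501).
General solution: m = 788 + 39t, n = -6501 - 322t for integer t.
m ≥ 0: smallest is 788 mod 39 = 8 (at t = -20), with n = -61.

8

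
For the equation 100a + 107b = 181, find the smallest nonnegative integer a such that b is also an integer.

20

gcd(107, 100) = 1  (107 = 1×100 + 7, 100 = 14×7 + 2, 7 = 3×2 + 1, 2 = 2×1).
1 divides 181, so solutions exist.
Back-substituting, 100×(-46) + 107×(43) = 1.
Scale by 181/1 = 181: (a₀, b₀) = (-8326, 7783).
General solution: a = -8326 + 107t, b = 7783 - 100t for integer t.
a ≥ 0: smallest is -8326 mod 107 = 20 (at t = 78), with b = -17.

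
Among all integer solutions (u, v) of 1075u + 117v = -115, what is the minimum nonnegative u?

32

gcd(1075, 117) = 1  (1075 = 9*117 + 22, 117 = 5*22 + 7, 22 = 3*7 + 1, 7 = 7*1).
1 divides -115, so solutions exist.
Back-substituting, 1075*(16) + 117*(-147) = 1.
Scale by -115/1 = -115: (u₀, v₀) = (-1840, 16905).
General solution: u = -1840 + 117t, v = 16905 - 1075t for integer t.
u ≥ 0: smallest is -1840 mod 117 = 32 (at t = 16), with v = -295.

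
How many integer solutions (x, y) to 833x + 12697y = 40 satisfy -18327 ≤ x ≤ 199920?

gcd(12697, 833) = 1.
By Bézout, 833×(6097) + 12697×(-400) = 1.
Particular solution: (2637, -173).
General solution: x = 2637 + 12697t, y = -173 - 833t for integer t.
-18327 ≤ 2637 + 12697t ≤ 199920 gives t ∈ [-1, 15], which is 17 values.

17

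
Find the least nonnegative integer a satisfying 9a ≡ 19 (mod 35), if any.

6

gcd(35, 9):
  35 = 3×9 + 8
  9 = 1×8 + 1
  8 = 8×1
so gcd(35, 9) = 1.
1 divides 19, so solutions exist.
Back-substitute for Bézout coefficients:
  1 = 9 - 1×8
  ... = 9×(4) + 35×(-1)
So 9×(4) ≡ 1 (mod 35); multiply by 19: a ≡ 76 (mod 35).
Smallest nonnegative: a = 76 mod 35 = 6.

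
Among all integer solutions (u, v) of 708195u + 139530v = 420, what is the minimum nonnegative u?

6960

gcd(708195, 139530) = 15  (708195 = 5*139530 + 10545, 139530 = 13*10545 + 2445, 10545 = 4*2445 + 765, 2445 = 3*765 + 150, 765 = 5*150 + 15, 150 = 10*15).
15 divides 420, so solutions exist.
Back-substituting, 708195*(913) + 139530*(-4634) = 15.
Scale by 420/15 = 28: (u₀, v₀) = (25564, -129752).
General solution: u = 25564 + 9302t, v = -129752 - 47213t for integer t.
u ≥ 0: smallest is 25564 mod 9302 = 6960 (at t = -2), with v = -35326.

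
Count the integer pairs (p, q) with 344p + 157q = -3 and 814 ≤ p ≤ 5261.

29

gcd(344, 157) = 1  (344 = 2×157 + 30, 157 = 5×30 + 7, 30 = 4×7 + 2, 7 = 3×2 + 1, 2 = 2×1).
Back-substituting, 344×(-68) + 157×(149) = 1.
Scale by -3: particular solution (204, -447); reduce p mod 157: (47, -103).
General solution: p = 47 + 157t, q = -103 - 344t for integer t.
814 ≤ 47 + 157t ≤ 5261 gives t ∈ [5, 33], which is 29 values.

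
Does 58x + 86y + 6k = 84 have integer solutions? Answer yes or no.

gcd(86, 58) = 2  (86 = 1*58 + 28, 58 = 2*28 + 2, 28 = 14*2).
gcd(2, 6) = 2.
2 divides 84, so integer solutions exist.

yes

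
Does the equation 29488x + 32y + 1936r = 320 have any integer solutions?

yes

gcd(29488, 32) = 16  (29488 = 921·32 + 16, 32 = 2·16).
gcd(16, 1936) = 16.
16 divides 320, so integer solutions exist.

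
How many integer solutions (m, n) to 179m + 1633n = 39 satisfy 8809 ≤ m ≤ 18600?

6

gcd(1633, 179):
  1633 = 9×179 + 22
  179 = 8×22 + 3
  22 = 7×3 + 1
  3 = 3×1
so gcd(1633, 179) = 1.
Back-substitute for Bézout coefficients:
  1 = 22 - 7×3
  ... = 179×(-520) + 1633×(57)
Scale by 39: particular solution (-20280, 2223); reduce m mod 1633: (949, -104).
General solution: m = 949 + 1633t, n = -104 - 179t for integer t.
8809 ≤ 949 + 1633t ≤ 18600 gives t ∈ [5, 10], which is 6 values.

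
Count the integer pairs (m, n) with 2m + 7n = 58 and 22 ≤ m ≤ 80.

gcd(7, 2) = 1  (7 = 3*2 + 1, 2 = 2*1).
Back-substituting, 2*(-3) + 7*(1) = 1.
Scale by 58: particular solution (-174, 58); reduce m mod 7: (1, 8).
General solution: m = 1 + 7t, n = 8 - 2t for integer t.
22 ≤ 1 + 7t ≤ 80 gives t ∈ [3, 11], which is 9 values.

9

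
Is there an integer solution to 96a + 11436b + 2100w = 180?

gcd(11436, 96) = 12.
gcd(12, 2100) = 12.
12 divides 180, so integer solutions exist.

yes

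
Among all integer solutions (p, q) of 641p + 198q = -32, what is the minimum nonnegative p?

gcd(641, 198):
  641 = 3*198 + 47
  198 = 4*47 + 10
  47 = 4*10 + 7
  10 = 1*7 + 3
  7 = 2*3 + 1
  3 = 3*1
so gcd(641, 198) = 1.
1 divides -32, so solutions exist.
Back-substitute for Bézout coefficients:
  1 = 7 - 2*3
  ... = 641*(59) + 198*(-191)
Scale by -32/1 = -32: (p₀, q₀) = (-1888, 6112).
General solution: p = -1888 + 198t, q = 6112 - 641t for integer t.
p ≥ 0: smallest is -1888 mod 198 = 92 (at t = 10), with q = -298.

92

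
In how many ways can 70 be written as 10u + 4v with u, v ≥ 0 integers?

gcd(10, 4) = 2  (10 = 2×4 + 2, 4 = 2×2).
Back-substituting, 10×(1) + 4×(-2) = 2.
Scale by 35: one solution is (35, -70). Reduce u mod 2: (1, 15).
General: u = 1 + 2t, v = 15 - 5t.
u ≥ 0 ⇒ t ≥ 0; v ≥ 0 ⇒ t ≤ 3. So t ∈ [0, 3]: 4 solutions.

4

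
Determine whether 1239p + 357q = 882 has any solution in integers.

gcd(1239, 357) = 21.
21 divides 882, so integer solutions exist.

yes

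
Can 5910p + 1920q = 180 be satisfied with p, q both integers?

gcd(5910, 1920) = 30  (5910 = 3*1920 + 150, 1920 = 12*150 + 120, 150 = 1*120 + 30, 120 = 4*30).
30 divides 180, so integer solutions exist.

yes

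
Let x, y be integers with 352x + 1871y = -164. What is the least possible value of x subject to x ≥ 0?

gcd(1871, 352):
  1871 = 5×352 + 111
  352 = 3×111 + 19
  111 = 5×19 + 16
  19 = 1×16 + 3
  16 = 5×3 + 1
  3 = 3×1
so gcd(1871, 352) = 1.
1 divides -164, so solutions exist.
Back-substitute for Bézout coefficients:
  1 = 16 - 5×3
  ... = 352×(-590) + 1871×(111)
Scale by -164/1 = -164: (x₀, y₀) = (96760, -18204).
General solution: x = 96760 + 1871t, y = -18204 - 352t for integer t.
x ≥ 0: smallest is 96760 mod 1871 = 1339 (at t = -51), with y = -252.

1339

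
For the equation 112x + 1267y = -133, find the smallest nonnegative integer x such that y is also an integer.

78

gcd(1267, 112) = 7  (1267 = 11*112 + 35, 112 = 3*35 + 7, 35 = 5*7).
7 divides -133, so solutions exist.
Back-substituting, 112*(34) + 1267*(-3) = 7.
Scale by -133/7 = -19: (x₀, y₀) = (-646, 57).
General solution: x = -646 + 181t, y = 57 - 16t for integer t.
x ≥ 0: smallest is -646 mod 181 = 78 (at t = 4), with y = -7.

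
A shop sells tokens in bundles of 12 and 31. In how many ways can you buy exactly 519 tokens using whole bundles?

Need nonnegative integers with 12j + 31k = 519.
gcd(12, 31) = 1, and 12·(13) + 31·(-5) = 1.
So (j₀, k₀) = (6747, -2595); general j = 6747 + 31t, k = -2595 - 12t.
j ≥ 0 ⇒ t ≥ -217; k ≥ 0 ⇒ t ≤ -217. That's 1 value of t.

1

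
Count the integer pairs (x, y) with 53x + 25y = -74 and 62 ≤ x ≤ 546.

gcd(53, 25) = 1  (53 = 2·25 + 3, 25 = 8·3 + 1, 3 = 3·1).
Back-substituting, 53·(-8) + 25·(17) = 1.
Scale by -74: particular solution (592, -1258); reduce x mod 25: (17, -39).
General solution: x = 17 + 25t, y = -39 - 53t for integer t.
62 ≤ 17 + 25t ≤ 546 gives t ∈ [2, 21], which is 20 values.

20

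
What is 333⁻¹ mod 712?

325

gcd(712, 333) = 1.
By Bézout, 333×(325) + 712×(-152) = 1.
So 333×325 ≡ 1 (mod 712), and 325 mod 712 = 325.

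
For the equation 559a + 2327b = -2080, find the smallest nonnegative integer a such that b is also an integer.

gcd(2327, 559) = 13.
13 divides -2080, so solutions exist.
By Bézout, 559*(25) + 2327*(-6) = 13.
Scale by -2080/13 = -160: (a₀, b₀) = (-4000, 960).
General solution: a = -4000 + 179t, b = 960 - 43t for integer t.
a ≥ 0: smallest is -4000 mod 179 = 117 (at t = 23), with b = -29.

117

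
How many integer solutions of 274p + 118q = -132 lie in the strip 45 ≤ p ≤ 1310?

gcd(274, 118) = 2.
By Bézout, 274*(28) + 118*(-65) = 2.
Particular solution: (40, -94).
General solution: p = 40 + 59t, q = -94 - 137t for integer t.
45 ≤ 40 + 59t ≤ 1310 gives t ∈ [1, 21], which is 21 values.

21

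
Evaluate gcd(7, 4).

gcd(7, 4):
  7 = 1×4 + 3
  4 = 1×3 + 1
  3 = 3×1
so gcd(7, 4) = 1.

1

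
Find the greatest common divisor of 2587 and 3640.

13

gcd(3640, 2587):
  3640 = 1×2587 + 1053
  2587 = 2×1053 + 481
  1053 = 2×481 + 91
  481 = 5×91 + 26
  91 = 3×26 + 13
  26 = 2×13
so gcd(3640, 2587) = 13.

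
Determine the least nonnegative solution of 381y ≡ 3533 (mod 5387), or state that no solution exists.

gcd(5387, 381) = 1.
1 divides 3533, so solutions exist.
By Bézout, 381*(1626) + 5387*(-115) = 1.
So 381*(1626) ≡ 1 (mod 5387); multiply by 3533: y ≡ 5744658 (mod 5387).
Smallest nonnegative: y = 5744658 mod 5387 = 2116.

2116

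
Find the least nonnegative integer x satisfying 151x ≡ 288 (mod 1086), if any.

642

gcd(1086, 151):
  1086 = 7·151 + 29
  151 = 5·29 + 6
  29 = 4·6 + 5
  6 = 1·5 + 1
  5 = 5·1
so gcd(1086, 151) = 1.
1 divides 288, so solutions exist.
Back-substitute for Bézout coefficients:
  1 = 6 - 1·5
  ... = 151·(187) + 1086·(-26)
So 151·(187) ≡ 1 (mod 1086); multiply by 288: x ≡ 53856 (mod 1086).
Smallest nonnegative: x = 53856 mod 1086 = 642.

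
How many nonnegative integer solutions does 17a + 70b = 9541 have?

gcd(70, 17):
  70 = 4*17 + 2
  17 = 8*2 + 1
  2 = 2*1
so gcd(70, 17) = 1.
Back-substitute for Bézout coefficients:
  1 = 17 - 8*2
  ... = 17*(33) + 70*(-8)
Scale by 9541: one solution is (314853, -76328). Reduce a mod 70: (63, 121).
General: a = 63 + 70t, b = 121 - 17t.
a ≥ 0 ⇒ t ≥ 0; b ≥ 0 ⇒ t ≤ 7. So t ∈ [0, 7]: 8 solutions.

8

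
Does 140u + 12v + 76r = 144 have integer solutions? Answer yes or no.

gcd(140, 12) = 4.
gcd(4, 76) = 4.
4 divides 144, so integer solutions exist.

yes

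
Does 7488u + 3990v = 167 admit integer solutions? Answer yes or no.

gcd(7488, 3990):
  7488 = 1*3990 + 3498
  3990 = 1*3498 + 492
  3498 = 7*492 + 54
  492 = 9*54 + 6
  54 = 9*6
so gcd(7488, 3990) = 6.
6 does not divide 167 (remainder 5), so no integer solutions.

no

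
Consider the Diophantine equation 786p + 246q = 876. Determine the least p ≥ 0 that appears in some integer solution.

8

gcd(786, 246) = 6.
6 divides 876, so solutions exist.
By Bézout, 786*(-5) + 246*(16) = 6.
Scale by 876/6 = 146: (p₀, q₀) = (-730, 2336).
General solution: p = -730 + 41t, q = 2336 - 131t for integer t.
p ≥ 0: smallest is -730 mod 41 = 8 (at t = 18), with q = -22.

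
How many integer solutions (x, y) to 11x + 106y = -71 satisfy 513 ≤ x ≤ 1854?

12

gcd(106, 11) = 1.
By Bézout, 11×(29) + 106×(-3) = 1.
Particular solution: (61, -7).
General solution: x = 61 + 106t, y = -7 - 11t for integer t.
513 ≤ 61 + 106t ≤ 1854 gives t ∈ [5, 16], which is 12 values.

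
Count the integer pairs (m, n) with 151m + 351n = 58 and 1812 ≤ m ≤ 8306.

18

gcd(351, 151) = 1  (351 = 2·151 + 49, 151 = 3·49 + 4, 49 = 12·4 + 1, 4 = 4·1).
Back-substituting, 151·(-86) + 351·(37) = 1.
Scale by 58: particular solution (-4988, 2146); reduce m mod 351: (277, -119).
General solution: m = 277 + 351t, n = -119 - 151t for integer t.
1812 ≤ 277 + 351t ≤ 8306 gives t ∈ [5, 22], which is 18 values.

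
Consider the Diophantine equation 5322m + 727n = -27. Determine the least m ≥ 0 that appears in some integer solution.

gcd(5322, 727) = 1  (5322 = 7×727 + 233, 727 = 3×233 + 28, 233 = 8×28 + 9, 28 = 3×9 + 1, 9 = 9×1).
1 divides -27, so solutions exist.
Back-substituting, 5322×(-78) + 727×(571) = 1.
Scale by -27/1 = -27: (m₀, n₀) = (2106, -15417).
General solution: m = 2106 + 727t, n = -15417 - 5322t for integer t.
m ≥ 0: smallest is 2106 mod 727 = 652 (at t = -2), with n = -4773.

652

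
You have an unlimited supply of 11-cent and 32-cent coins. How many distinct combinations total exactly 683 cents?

Need nonnegative integers with 11j + 32k = 683.
gcd(11, 32) = 1, and 11·(3) + 32·(-1) = 1.
So (j₀, k₀) = (2049, -683); general j = 2049 + 32t, k = -683 - 11t.
j ≥ 0 ⇒ t ≥ -64; k ≥ 0 ⇒ t ≤ -63. That's 2 values of t.

2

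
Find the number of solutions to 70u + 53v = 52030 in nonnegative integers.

14

gcd(70, 53) = 1  (70 = 1·53 + 17, 53 = 3·17 + 2, 17 = 8·2 + 1, 2 = 2·1).
Back-substituting, 70·(25) + 53·(-33) = 1.
Scale by 52030: one solution is (1300750, -1716990). Reduce u mod 53: (24, 950).
General: u = 24 + 53t, v = 950 - 70t.
u ≥ 0 ⇒ t ≥ 0; v ≥ 0 ⇒ t ≤ 13. So t ∈ [0, 13]: 14 solutions.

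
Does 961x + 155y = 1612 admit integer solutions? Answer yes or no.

gcd(961, 155):
  961 = 6×155 + 31
  155 = 5×31
so gcd(961, 155) = 31.
31 divides 1612, so integer solutions exist.

yes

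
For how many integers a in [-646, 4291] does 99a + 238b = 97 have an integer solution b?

gcd(238, 99) = 1.
By Bézout, 99·(113) + 238·(-47) = 1.
Particular solution: (13, -5).
General solution: a = 13 + 238t, b = -5 - 99t for integer t.
-646 ≤ 13 + 238t ≤ 4291 gives t ∈ [-2, 17], which is 20 values.

20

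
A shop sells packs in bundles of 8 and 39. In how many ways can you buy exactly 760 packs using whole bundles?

Need nonnegative integers with 8j + 39k = 760.
gcd(8, 39) = 1, and 8·(5) + 39·(-1) = 1.
So (j₀, k₀) = (3800, -760); general j = 3800 + 39t, k = -760 - 8t.
j ≥ 0 ⇒ t ≥ -97; k ≥ 0 ⇒ t ≤ -95. That's 3 values of t.

3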